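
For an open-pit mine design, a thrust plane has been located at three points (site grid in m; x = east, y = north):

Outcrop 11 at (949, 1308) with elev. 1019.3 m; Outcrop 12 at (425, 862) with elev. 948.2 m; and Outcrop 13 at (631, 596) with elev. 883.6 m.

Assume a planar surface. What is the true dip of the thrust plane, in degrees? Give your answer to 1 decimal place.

Let the plane be z = a·x + b·y + c.
Outcrop 12−Outcrop 11: −524a − 446b = −71.1;  Outcrop 13−Outcrop 11: −318a − 712b = −135.7.
Solving gives a = −0.04280, b = 0.20971.
Gradient magnitude |∇z| = √(a² + b²) = √(0.00183 + 0.04398) = 0.21403.
True dip = arctan(0.21403) = 12.1°, dipping toward SSE (azimuth ≈ 168°).

12.1°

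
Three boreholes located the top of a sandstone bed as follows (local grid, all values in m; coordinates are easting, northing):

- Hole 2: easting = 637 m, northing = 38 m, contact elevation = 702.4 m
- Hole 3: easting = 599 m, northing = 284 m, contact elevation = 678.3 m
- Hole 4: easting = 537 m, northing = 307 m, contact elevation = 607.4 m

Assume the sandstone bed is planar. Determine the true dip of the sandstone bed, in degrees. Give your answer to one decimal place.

49.7°

Let the plane be z = a·easting + b·northing + c.
Hole 3−Hole 2: −38a + 246b = −24.1;  Hole 4−Hole 2: −100a + 269b = −95.
Solving gives a = 1.17451, b = 0.08346.
Gradient magnitude |∇z| = √(a² + b²) = √(1.37947 + 0.00697) = 1.17747.
True dip = arctan(1.17747) = 49.7°, dipping toward W (azimuth ≈ 266°).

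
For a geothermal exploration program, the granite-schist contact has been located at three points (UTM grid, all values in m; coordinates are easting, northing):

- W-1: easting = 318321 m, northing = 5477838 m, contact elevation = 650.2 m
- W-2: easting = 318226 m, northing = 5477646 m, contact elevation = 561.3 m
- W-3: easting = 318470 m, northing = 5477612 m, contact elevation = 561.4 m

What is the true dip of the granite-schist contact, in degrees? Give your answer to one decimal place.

23.6°

Two edge vectors: W-1→W-2 = (-95, -192, -88.9), W-1→W-3 = (149, -226, -88.8).
Normal n = (W-1→W-2) × (W-1→W-3) = (-3041.8, -21682.1, 50078).
So ∂z/∂easting = −n_x/n_z = 0.06074 and ∂z/∂northing = −n_y/n_z = 0.43297.
Gradient magnitude |∇z| = √(a² + b²) = √(0.00369 + 0.18746) = 0.43721.
True dip = arctan(0.43721) = 23.6°, dipping toward S (azimuth ≈ 188°).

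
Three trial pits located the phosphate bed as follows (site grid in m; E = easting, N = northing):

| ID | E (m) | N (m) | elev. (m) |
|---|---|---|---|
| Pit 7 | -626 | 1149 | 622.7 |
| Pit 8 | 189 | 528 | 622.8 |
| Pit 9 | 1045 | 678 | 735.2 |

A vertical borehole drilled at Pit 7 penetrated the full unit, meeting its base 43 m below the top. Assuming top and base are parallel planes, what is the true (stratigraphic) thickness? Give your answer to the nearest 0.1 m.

Let the plane be z = a·E + b·N + c.
Pit 8−Pit 7: 815a − 621b = 0.1;  Pit 9−Pit 7: 1671a − 471b = 112.5.
Solving gives a = 0.10678, b = 0.13998.
|∇z| = √(a²+b²) = 0.17606, so dip δ = arctan(0.17606) = 9.98°.
True thickness = vertical thickness × cos δ = 43 × cos 9.98° = 42.3 m.

42.3 m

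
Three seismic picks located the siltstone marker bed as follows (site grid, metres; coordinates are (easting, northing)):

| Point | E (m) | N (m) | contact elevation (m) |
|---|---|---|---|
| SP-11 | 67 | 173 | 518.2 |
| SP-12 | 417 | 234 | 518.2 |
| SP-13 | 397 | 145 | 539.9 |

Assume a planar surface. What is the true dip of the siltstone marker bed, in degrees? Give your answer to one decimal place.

14.4°

Let the plane be z = a·E + b·N + c.
SP-12−SP-11: 350a + 61b = 0;  SP-13−SP-11: 330a − 28b = 21.7.
Solving gives a = 0.04423, b = −0.25376.
Gradient magnitude |∇z| = √(a² + b²) = √(0.00196 + 0.06439) = 0.25758.
True dip = arctan(0.25758) = 14.4°, dipping toward N (azimuth ≈ 350°).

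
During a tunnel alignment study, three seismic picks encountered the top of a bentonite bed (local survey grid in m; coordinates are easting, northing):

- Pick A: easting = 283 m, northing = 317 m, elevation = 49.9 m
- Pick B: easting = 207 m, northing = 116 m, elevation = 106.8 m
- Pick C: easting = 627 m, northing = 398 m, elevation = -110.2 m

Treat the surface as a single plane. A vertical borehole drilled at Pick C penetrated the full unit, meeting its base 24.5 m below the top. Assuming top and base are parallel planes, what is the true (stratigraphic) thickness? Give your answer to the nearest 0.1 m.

22.3 m

Two edge vectors: Pick A→Pick B = (-76, -201, 56.9), Pick A→Pick C = (344, 81, -160.1).
Normal n = (Pick A→Pick B) × (Pick A→Pick C) = (27571.2, 7406, 62988).
So ∂z/∂easting = −n_x/n_z = −0.43772 and ∂z/∂northing = −n_y/n_z = −0.11758.
|∇z| = √(a²+b²) = 0.45324, so dip δ = arctan(0.45324) = 24.38°.
True thickness = vertical thickness × cos δ = 24.5 × cos 24.38° = 22.3 m.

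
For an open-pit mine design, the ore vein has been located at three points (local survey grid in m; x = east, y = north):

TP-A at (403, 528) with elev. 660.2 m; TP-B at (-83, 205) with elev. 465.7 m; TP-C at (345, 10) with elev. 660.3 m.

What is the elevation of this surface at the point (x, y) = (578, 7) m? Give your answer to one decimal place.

Two edge vectors: TP-A→TP-B = (-486, -323, -194.5), TP-A→TP-C = (-58, -518, 0.1).
Normal n = (TP-A→TP-B) × (TP-A→TP-C) = (-100783.3, 11329.6, 233014).
So ∂z/∂x = −n_x/n_z = 0.43252 and ∂z/∂y = −n_y/n_z = −0.04862.
Intercept c from TP-A: 660.2 − 174.31 + 25.67 = 511.57.
At (578, 7): z = 250.0 − 0.3 + 511.57 = 761.2 m.

761.2 m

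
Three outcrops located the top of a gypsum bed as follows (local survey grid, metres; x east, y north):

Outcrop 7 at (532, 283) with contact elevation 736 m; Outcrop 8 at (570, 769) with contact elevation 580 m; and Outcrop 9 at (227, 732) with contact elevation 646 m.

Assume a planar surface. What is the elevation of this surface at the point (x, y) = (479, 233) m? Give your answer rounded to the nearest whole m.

760 m

Let the plane be z = a·x + b·y + c.
Outcrop 8−Outcrop 7: 38a + 486b = −156;  Outcrop 9−Outcrop 7: −305a + 449b = −90.
Solving gives a = −0.15914, b = −0.30854.
Then c = 736 − a·532 − b·283 = 907.98.
At (479, 233): z = −76.2 − 71.9 + 907.98 = 759.9 m.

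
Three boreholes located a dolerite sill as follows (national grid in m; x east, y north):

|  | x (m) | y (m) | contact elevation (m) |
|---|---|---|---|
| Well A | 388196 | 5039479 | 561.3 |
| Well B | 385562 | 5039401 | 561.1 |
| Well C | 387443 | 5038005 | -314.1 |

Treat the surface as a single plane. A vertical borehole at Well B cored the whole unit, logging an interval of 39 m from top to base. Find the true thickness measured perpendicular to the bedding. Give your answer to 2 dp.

33.39 m

Let the plane be z = a·x + b·y + c.
Well B−Well A: −2634a − 78b = −0.2;  Well C−Well A: −753a − 1474b = −875.4.
Solving gives a = −0.01778, b = 0.60298.
|∇z| = √(a²+b²) = 0.60324, so dip δ = arctan(0.60324) = 31.10°.
True thickness = vertical thickness × cos δ = 39 × cos 31.10° = 33.39 m.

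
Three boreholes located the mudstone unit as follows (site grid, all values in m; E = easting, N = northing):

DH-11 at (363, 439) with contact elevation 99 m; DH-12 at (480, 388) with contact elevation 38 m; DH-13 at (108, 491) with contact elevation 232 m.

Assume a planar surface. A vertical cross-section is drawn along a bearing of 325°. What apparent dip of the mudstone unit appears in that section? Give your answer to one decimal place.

16.6°

Let the plane be z = a·E + b·N + c.
DH-12−DH-11: 117a − 51b = −61;  DH-13−DH-11: −255a + 52b = 133.
Solving gives a = −0.52175, b = −0.00087.
Unit vector along 325° is (sin 325°, cos 325°) = (-0.5736, 0.8192).
Slope in that direction = a·(-0.5736) + b·(0.8192) = 0.29855.
Apparent dip = arctan|0.29855| = 16.6° (true dip is 27.6°, so apparent ≤ true as expected).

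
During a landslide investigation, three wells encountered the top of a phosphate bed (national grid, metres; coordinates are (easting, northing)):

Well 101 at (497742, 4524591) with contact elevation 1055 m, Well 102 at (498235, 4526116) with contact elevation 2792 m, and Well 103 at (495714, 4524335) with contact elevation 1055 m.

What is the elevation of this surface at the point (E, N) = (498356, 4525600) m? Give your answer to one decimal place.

2161.1 m

Let the plane be z = a·E + b·N + c.
Well 102−Well 101: 493a + 1525b = 1737;  Well 103−Well 101: −2028a − 256b = 0.
Solving gives a = −0.149898264, b = 1.187475308.
Then c = 1055 − a·497742 − b·4524591 = −5297174.43.
At (498356, 4525600): z = −74702.7 + 5374038.3 − 5297174.43 = 2161.1 m.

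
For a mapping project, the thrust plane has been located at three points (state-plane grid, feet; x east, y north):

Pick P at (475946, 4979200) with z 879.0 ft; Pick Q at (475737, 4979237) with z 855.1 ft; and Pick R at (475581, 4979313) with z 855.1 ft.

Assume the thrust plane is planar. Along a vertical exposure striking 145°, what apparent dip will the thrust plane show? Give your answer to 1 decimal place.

Two edge vectors: Pick P→Pick Q = (-209, 37, -23.9), Pick P→Pick R = (-365, 113, -23.9).
Normal n = (Pick P→Pick Q) × (Pick P→Pick R) = (1816.4, 3728.4, -10112).
So ∂z/∂x = −n_x/n_z = 0.17963 and ∂z/∂y = −n_y/n_z = 0.36871.
Unit vector along 145° is (sin 145°, cos 145°) = (0.5736, -0.8192).
Slope in that direction = a·(0.5736) + b·(-0.8192) = −0.19900.
Apparent dip = arctan|0.19900| = 11.3° (true dip is 22.3°, so apparent ≤ true as expected).

11.3°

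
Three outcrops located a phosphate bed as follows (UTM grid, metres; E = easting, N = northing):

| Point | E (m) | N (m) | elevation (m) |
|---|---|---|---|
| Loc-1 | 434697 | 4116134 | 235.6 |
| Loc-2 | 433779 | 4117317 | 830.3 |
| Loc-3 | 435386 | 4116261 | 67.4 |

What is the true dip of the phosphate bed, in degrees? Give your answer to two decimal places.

21.92°

Let the plane be z = a·E + b·N + c.
Loc-2−Loc-1: −918a + 1183b = 594.7;  Loc-3−Loc-1: 689a + 127b = −168.2.
Solving gives a = −0.29464, b = 0.27407.
Gradient magnitude |∇z| = √(a² + b²) = √(0.08681 + 0.07511) = 0.40240.
True dip = arctan(0.40240) = 21.92°, dipping toward SE (azimuth ≈ 133°).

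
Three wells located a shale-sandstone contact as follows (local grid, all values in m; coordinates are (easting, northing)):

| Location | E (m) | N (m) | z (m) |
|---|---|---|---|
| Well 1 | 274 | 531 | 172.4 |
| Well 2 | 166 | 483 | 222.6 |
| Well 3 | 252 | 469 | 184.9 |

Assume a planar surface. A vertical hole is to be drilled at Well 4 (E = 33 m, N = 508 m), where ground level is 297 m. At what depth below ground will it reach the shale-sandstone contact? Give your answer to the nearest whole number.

Let the plane be z = a·E + b·N + c.
Well 2−Well 1: −108a − 48b = 50.2;  Well 3−Well 1: −22a − 62b = 12.5.
Solving gives a = −0.44546, b = −0.04355.
Then c = 172.4 − a·274 − b·531 = 317.58.
At (33, 508): z_contact = −14.7 − 22.1 + 317.58 = 280.8 m.
Depth below ground = 297 − 280.8 = 16 m.

16 m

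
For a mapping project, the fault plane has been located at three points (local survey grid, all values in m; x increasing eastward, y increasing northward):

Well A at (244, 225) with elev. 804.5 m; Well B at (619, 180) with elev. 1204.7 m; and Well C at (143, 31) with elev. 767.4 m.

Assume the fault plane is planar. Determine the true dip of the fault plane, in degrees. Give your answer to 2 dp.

Let the plane be z = a·x + b·y + c.
Well B−Well A: 375a − 45b = 400.2;  Well C−Well A: −101a − 194b = −37.1.
Solving gives a = 1.02605, b = −0.34294.
Gradient magnitude |∇z| = √(a² + b²) = √(1.05277 + 0.11761) = 1.08184.
True dip = arctan(1.08184) = 47.25°, dipping toward WNW (azimuth ≈ 288°).

47.25°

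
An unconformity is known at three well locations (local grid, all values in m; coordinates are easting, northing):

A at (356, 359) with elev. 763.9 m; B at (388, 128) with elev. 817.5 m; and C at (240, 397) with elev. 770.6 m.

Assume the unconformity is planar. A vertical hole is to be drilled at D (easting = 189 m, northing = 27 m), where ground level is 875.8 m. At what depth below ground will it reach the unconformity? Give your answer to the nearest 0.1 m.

5.0 m

Let the plane be z = a·easting + b·northing + c.
B−A: 32a − 231b = 53.6;  C−A: −116a + 38b = 6.7.
Solving gives a = −0.14013, b = −0.25145.
Then c = 763.9 − a·356 − b·359 = 904.06.
At (189, 27): z_contact = −26.48 − 6.79 + 904.06 = 870.78 m.
Depth below ground = 875.8 − 870.78 = 5.0 m.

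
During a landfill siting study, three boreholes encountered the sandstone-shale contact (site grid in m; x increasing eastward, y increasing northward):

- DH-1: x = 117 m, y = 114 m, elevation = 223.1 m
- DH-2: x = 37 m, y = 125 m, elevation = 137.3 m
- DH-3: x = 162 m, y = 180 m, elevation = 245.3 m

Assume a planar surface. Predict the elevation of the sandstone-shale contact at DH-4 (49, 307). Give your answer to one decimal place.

Two edge vectors: DH-1→DH-2 = (-80, 11, -85.8), DH-1→DH-3 = (45, 66, 22.2).
Normal n = (DH-1→DH-2) × (DH-1→DH-3) = (5907, -2085, -5775).
So ∂z/∂x = −n_x/n_z = 1.02286 and ∂z/∂y = −n_y/n_z = −0.36104.
Intercept c from DH-1: 223.1 − 119.67 + 41.16 = 144.58.
At (49, 307): z = 50.1 − 110.8 + 144.58 = 83.9 m.

83.9 m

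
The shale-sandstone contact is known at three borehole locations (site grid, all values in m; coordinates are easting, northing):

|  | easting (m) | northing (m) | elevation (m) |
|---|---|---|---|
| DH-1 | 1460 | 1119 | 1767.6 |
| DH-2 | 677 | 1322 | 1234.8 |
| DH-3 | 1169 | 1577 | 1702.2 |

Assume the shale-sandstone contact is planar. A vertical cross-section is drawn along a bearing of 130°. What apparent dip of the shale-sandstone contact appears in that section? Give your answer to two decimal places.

Two edge vectors: DH-1→DH-2 = (-783, 203, -532.8), DH-1→DH-3 = (-291, 458, -65.4).
Normal n = (DH-1→DH-2) × (DH-1→DH-3) = (230746.2, 103836.6, -299541).
So ∂z/∂easting = −n_x/n_z = 0.77033 and ∂z/∂northing = −n_y/n_z = 0.34665.
Unit vector along 130° is (sin 130°, cos 130°) = (0.7660, -0.6428).
Slope in that direction = a·(0.7660) + b·(-0.6428) = 0.36729.
Apparent dip = arctan|0.36729| = 20.17° (true dip is 40.2°, so apparent ≤ true as expected).

20.17°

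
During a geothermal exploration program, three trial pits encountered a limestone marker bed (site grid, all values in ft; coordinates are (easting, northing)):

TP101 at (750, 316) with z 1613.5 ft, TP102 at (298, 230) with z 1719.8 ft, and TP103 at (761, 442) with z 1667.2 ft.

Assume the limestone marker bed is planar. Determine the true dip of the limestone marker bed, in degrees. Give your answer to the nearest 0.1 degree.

Let the plane be z = a·E + b·N + c.
TP102−TP101: −452a − 86b = 106.3;  TP103−TP101: 11a + 126b = 53.7.
Solving gives a = −0.32161, b = 0.45427.
Gradient magnitude |∇z| = √(a² + b²) = √(0.10343 + 0.20636) = 0.55659.
True dip = arctan(0.55659) = 29.1°, dipping toward SE (azimuth ≈ 145°).

29.1°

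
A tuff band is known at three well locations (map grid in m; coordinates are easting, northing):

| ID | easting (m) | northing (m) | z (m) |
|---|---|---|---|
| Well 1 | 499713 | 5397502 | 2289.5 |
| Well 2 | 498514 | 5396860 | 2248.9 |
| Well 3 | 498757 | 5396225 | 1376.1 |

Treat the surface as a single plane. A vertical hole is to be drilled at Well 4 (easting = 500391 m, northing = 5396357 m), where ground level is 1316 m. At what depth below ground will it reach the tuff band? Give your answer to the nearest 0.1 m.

740.0 m

Let the plane be z = a·easting + b·northing + c.
Well 2−Well 1: −1199a − 642b = −40.6;  Well 3−Well 1: −956a − 1277b = −913.4.
Solving gives a = −0.582704925, b = 1.151500320.
Then c = 2289.5 − a·499713 − b·5397502 = −5921750.55.
At (500391, 5396357): z_contact = −291580.30 + 6213906.81 − 5921750.55 = 575.96 m.
Depth below ground = 1316 − 575.96 = 740.0 m.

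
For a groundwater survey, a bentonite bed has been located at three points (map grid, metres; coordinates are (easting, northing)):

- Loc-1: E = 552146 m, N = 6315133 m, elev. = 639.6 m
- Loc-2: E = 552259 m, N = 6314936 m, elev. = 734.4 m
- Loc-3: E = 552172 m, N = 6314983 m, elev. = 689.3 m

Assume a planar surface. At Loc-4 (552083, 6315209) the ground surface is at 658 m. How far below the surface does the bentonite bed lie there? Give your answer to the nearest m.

Two edge vectors: Loc-1→Loc-2 = (113, -197, 94.8), Loc-1→Loc-3 = (26, -150, 49.7).
Normal n = (Loc-1→Loc-2) × (Loc-1→Loc-3) = (4429.1, -3151.3, -11828).
So ∂z/∂E = −n_x/n_z = 0.37445891 and ∂z/∂N = −n_y/n_z = −0.26642712.
Intercept c from Loc-1: 639.6 − 206755.99 + 1682522.71 = 1476406.32.
At (552083, 6315209): z_contact = 206732.4 − 1682543.0 + 1476406.32 = 595.8 m.
Depth below ground = 658 − 595.8 = 62 m.

62 m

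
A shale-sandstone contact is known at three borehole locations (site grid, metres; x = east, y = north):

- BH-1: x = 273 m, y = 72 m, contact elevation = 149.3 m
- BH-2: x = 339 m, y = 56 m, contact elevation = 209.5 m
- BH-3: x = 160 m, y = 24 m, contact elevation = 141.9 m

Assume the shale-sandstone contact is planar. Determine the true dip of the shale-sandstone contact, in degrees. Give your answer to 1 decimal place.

54.6°

Two edge vectors: BH-1→BH-2 = (66, -16, 60.2), BH-1→BH-3 = (-113, -48, -7.4).
Normal n = (BH-1→BH-2) × (BH-1→BH-3) = (3008, -6314.2, -4976).
So ∂z/∂x = −n_x/n_z = 0.60450 and ∂z/∂y = −n_y/n_z = −1.26893.
Gradient magnitude |∇z| = √(a² + b²) = √(0.36542 + 1.61019) = 1.40556.
True dip = arctan(1.40556) = 54.6°, dipping toward NNW (azimuth ≈ 335°).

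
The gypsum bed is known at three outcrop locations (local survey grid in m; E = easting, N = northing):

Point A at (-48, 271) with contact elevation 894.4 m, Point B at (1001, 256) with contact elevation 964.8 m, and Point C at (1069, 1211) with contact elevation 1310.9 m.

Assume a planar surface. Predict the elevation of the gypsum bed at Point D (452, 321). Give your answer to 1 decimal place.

Let the plane be z = a·E + b·N + c.
Point B−Point A: 1049a − 15b = 70.4;  Point C−Point A: 1117a + 940b = 416.5.
Solving gives a = 0.072220, b = 0.357266.
Then c = 894.4 − a·-48 − b·271 = 801.05.
At (452, 321): z = 32.6 + 114.7 + 801.05 = 948.4 m.

948.4 m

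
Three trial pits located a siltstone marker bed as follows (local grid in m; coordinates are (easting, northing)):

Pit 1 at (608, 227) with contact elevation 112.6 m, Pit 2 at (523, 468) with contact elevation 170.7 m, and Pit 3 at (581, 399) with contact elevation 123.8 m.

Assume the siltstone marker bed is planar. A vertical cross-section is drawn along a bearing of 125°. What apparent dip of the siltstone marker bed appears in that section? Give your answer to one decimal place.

34.7°

Let the plane be z = a·E + b·N + c.
Pit 2−Pit 1: −85a + 241b = 58.1;  Pit 3−Pit 1: −27a + 172b = 11.2.
Solving gives a = −0.89905, b = −0.07601.
Unit vector along 125° is (sin 125°, cos 125°) = (0.8192, -0.5736).
Slope in that direction = a·(0.8192) + b·(-0.5736) = −0.69286.
Apparent dip = arctan|0.69286| = 34.7° (true dip is 42.1°, so apparent ≤ true as expected).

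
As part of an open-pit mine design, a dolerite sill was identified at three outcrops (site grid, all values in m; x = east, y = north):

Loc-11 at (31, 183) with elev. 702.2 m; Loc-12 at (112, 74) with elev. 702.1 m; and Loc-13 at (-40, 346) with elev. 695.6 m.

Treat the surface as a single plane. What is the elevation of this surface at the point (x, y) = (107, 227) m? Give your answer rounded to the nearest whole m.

688 m

Let the plane be z = a·x + b·y + c.
Loc-12−Loc-11: 81a − 109b = −0.1;  Loc-13−Loc-11: −71a + 163b = −6.6.
Solving gives a = −0.13464, b = −0.09914.
Then c = 702.2 − a·31 − b·183 = 724.52.
At (107, 227): z = −14.4 − 22.5 + 724.52 = 687.6 m.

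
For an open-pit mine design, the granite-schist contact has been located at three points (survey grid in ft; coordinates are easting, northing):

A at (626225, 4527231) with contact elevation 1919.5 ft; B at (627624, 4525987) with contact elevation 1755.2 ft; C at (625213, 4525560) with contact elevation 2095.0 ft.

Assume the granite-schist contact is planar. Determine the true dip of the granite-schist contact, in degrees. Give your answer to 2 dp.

Let the plane be z = a·easting + b·northing + c.
B−A: 1399a − 1244b = −164.3;  C−A: −1012a − 1671b = 175.5.
Solving gives a = −0.13703, b = −0.02204.
Gradient magnitude |∇z| = √(a² + b²) = √(0.01878 + 0.00049) = 0.13880.
True dip = arctan(0.13880) = 7.90°, dipping toward E (azimuth ≈ 081°).

7.90°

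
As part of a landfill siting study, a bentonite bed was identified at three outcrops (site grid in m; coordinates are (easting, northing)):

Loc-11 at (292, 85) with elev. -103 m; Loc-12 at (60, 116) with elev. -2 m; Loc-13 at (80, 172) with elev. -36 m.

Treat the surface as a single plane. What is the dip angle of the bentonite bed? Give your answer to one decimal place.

Two edge vectors: Loc-11→Loc-12 = (-232, 31, 101), Loc-11→Loc-13 = (-212, 87, 67).
Normal n = (Loc-11→Loc-12) × (Loc-11→Loc-13) = (-6710, -5868, -13612).
So ∂z/∂E = −n_x/n_z = −0.49295 and ∂z/∂N = −n_y/n_z = −0.43109.
Gradient magnitude |∇z| = √(a² + b²) = √(0.24300 + 0.18584) = 0.65486.
True dip = arctan(0.65486) = 33.2°, dipping toward NE (azimuth ≈ 049°).

33.2°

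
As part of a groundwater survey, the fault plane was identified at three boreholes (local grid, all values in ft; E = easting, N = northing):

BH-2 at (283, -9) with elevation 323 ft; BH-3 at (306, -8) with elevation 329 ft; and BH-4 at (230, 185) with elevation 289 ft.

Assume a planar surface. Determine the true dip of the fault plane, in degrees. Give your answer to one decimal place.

15.9°

Two edge vectors: BH-2→BH-3 = (23, 1, 6), BH-2→BH-4 = (-53, 194, -34).
Normal n = (BH-2→BH-3) × (BH-2→BH-4) = (-1198, 464, 4515).
So ∂z/∂E = −n_x/n_z = 0.26534 and ∂z/∂N = −n_y/n_z = −0.10277.
Gradient magnitude |∇z| = √(a² + b²) = √(0.07040 + 0.01056) = 0.28454.
True dip = arctan(0.28454) = 15.9°, dipping toward WNW (azimuth ≈ 291°).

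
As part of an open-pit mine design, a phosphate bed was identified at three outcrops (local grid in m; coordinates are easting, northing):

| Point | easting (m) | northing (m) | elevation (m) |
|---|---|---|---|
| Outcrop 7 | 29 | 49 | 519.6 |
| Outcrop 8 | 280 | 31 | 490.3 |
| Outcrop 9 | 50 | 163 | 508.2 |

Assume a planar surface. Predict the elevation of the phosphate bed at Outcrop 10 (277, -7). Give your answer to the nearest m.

494 m

Let the plane be z = a·easting + b·northing + c.
Outcrop 8−Outcrop 7: 251a − 18b = −29.3;  Outcrop 9−Outcrop 7: 21a + 114b = −11.4.
Solving gives a = −0.12229, b = −0.07747.
Then c = 519.6 − a·29 − b·49 = 526.94.
At (277, -7): z = −33.9 + 0.5 + 526.94 = 493.6 m.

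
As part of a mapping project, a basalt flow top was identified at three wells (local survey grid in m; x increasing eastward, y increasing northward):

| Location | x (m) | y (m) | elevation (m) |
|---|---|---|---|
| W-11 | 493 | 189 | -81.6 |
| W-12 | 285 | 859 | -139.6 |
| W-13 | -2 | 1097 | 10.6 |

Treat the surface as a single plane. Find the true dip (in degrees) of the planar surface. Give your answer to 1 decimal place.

Two edge vectors: W-11→W-12 = (-208, 670, -58), W-11→W-13 = (-495, 908, 92.2).
Normal n = (W-11→W-12) × (W-11→W-13) = (114438, 47887.6, 142786).
So ∂z/∂x = −n_x/n_z = −0.80147 and ∂z/∂y = −n_y/n_z = −0.33538.
Gradient magnitude |∇z| = √(a² + b²) = √(0.64235 + 0.11248) = 0.86881.
True dip = arctan(0.86881) = 41.0°, dipping toward ENE (azimuth ≈ 067°).

41.0°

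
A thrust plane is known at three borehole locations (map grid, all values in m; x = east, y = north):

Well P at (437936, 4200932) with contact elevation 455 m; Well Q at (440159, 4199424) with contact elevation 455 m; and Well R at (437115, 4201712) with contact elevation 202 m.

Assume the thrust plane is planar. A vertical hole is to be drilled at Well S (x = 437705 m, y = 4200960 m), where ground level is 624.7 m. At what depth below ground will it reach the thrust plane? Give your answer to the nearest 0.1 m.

23.7 m

Two edge vectors: Well P→Well Q = (2223, -1508, 0), Well P→Well R = (-821, 780, -253).
Normal n = (Well P→Well Q) × (Well P→Well R) = (381524, 562419, 495872).
So ∂z/∂x = −n_x/n_z = −0.769400168 and ∂z/∂y = −n_y/n_z = −1.134201971.
Intercept c from Well P: 455 + 336948.03 + 4764705.36 = 5102108.39.
At (437705, 4200960): z_contact = −336770.30 − 4764737.11 + 5102108.39 = 600.97 m.
Depth below ground = 624.7 − 600.97 = 23.7 m.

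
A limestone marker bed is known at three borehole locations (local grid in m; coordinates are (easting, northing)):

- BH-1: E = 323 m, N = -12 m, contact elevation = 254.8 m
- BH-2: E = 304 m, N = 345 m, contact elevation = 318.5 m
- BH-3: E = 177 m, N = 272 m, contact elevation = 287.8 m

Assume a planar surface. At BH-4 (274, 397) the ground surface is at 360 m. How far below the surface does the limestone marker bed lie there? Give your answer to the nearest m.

36 m

Two edge vectors: BH-1→BH-2 = (-19, 357, 63.7), BH-1→BH-3 = (-146, 284, 33).
Normal n = (BH-1→BH-2) × (BH-1→BH-3) = (-6309.8, -8673.2, 46726).
So ∂z/∂E = −n_x/n_z = 0.13504 and ∂z/∂N = −n_y/n_z = 0.18562.
Intercept c from BH-1: 254.8 − 43.62 + 2.23 = 213.41.
At (274, 397): z_contact = 37.0 + 73.7 + 213.41 = 324.1 m.
Depth below ground = 360 − 324.1 = 36 m.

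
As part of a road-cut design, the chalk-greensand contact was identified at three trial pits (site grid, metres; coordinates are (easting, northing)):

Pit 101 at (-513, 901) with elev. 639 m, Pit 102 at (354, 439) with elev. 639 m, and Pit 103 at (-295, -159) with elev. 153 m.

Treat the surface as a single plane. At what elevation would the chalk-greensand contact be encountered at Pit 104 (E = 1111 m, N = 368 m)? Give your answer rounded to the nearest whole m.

Two edge vectors: Pit 101→Pit 102 = (867, -462, 0), Pit 101→Pit 103 = (218, -1060, -486).
Normal n = (Pit 101→Pit 102) × (Pit 101→Pit 103) = (224532, 421362, -818304).
So ∂z/∂E = −n_x/n_z = 0.27439 and ∂z/∂N = −n_y/n_z = 0.51492.
Intercept c from Pit 101: 639 + 140.76 − 463.94 = 315.82.
At (1111, 368): z = 304.8 + 189.5 + 315.82 = 810.2 m.

810 m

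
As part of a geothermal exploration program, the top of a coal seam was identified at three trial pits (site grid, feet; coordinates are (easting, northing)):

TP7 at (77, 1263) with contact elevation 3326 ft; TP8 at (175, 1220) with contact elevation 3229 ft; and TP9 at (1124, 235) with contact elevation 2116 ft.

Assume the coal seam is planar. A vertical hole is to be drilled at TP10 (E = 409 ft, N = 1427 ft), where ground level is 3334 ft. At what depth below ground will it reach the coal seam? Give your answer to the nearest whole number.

Let the plane be z = a·E + b·N + c.
TP8−TP7: 98a − 43b = −97;  TP9−TP7: 1047a − 1028b = −1210.
Solving gives a = −0.85577, b = 0.30546.
Then c = 3326 − a·77 − b·1263 = 3006.10.
At (409, 1427): z_contact = −350.0 + 435.9 + 3006.10 = 3092.0 ft.
Depth below ground = 3334 − 3092.0 = 242 ft.

242 ft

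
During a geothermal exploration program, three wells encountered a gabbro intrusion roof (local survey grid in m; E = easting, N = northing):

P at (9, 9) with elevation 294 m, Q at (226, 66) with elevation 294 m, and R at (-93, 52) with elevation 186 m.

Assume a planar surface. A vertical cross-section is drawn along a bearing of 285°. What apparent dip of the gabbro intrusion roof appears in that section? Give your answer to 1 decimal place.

Let the plane be z = a·E + b·N + c.
Q−P: 217a + 57b = 0;  R−P: −102a + 43b = −108.
Solving gives a = 0.40647, b = −1.54744.
Unit vector along 285° is (sin 285°, cos 285°) = (-0.9659, 0.2588).
Slope in that direction = a·(-0.9659) + b·(0.2588) = −0.79313.
Apparent dip = arctan|0.79313| = 38.4° (true dip is 58.0°, so apparent ≤ true as expected).

38.4°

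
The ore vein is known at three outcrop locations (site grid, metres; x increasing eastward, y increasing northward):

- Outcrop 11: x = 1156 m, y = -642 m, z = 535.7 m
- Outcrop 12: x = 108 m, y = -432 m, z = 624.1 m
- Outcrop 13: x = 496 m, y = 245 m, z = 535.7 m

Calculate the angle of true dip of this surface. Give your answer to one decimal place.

Two edge vectors: Outcrop 11→Outcrop 12 = (-1048, 210, 88.4), Outcrop 11→Outcrop 13 = (-660, 887, 0).
Normal n = (Outcrop 11→Outcrop 12) × (Outcrop 11→Outcrop 13) = (-78410.8, -58344, -790976).
So ∂z/∂x = −n_x/n_z = −0.09913 and ∂z/∂y = −n_y/n_z = −0.07376.
Gradient magnitude |∇z| = √(a² + b²) = √(0.00983 + 0.00544) = 0.12356.
True dip = arctan(0.12356) = 7.0°, dipping toward NE (azimuth ≈ 053°).

7.0°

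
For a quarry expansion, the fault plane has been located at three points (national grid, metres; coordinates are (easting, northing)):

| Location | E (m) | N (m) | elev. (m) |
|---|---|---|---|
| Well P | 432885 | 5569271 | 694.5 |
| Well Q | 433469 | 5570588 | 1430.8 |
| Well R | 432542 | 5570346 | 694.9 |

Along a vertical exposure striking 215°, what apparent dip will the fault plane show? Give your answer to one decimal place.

Let the plane be z = a·E + b·N + c.
Well Q−Well P: 584a + 1317b = 736.3;  Well R−Well P: −343a + 1075b = 0.4.
Solving gives a = 0.73272, b = 0.23416.
Unit vector along 215° is (sin 215°, cos 215°) = (-0.5736, -0.8192).
Slope in that direction = a·(-0.5736) + b·(-0.8192) = −0.61209.
Apparent dip = arctan|0.61209| = 31.5° (true dip is 37.6°, so apparent ≤ true as expected).

31.5°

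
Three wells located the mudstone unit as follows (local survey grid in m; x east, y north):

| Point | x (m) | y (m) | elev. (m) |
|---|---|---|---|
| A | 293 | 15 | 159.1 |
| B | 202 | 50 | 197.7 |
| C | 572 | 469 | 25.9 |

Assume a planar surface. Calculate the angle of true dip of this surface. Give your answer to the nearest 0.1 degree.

23.5°

Two edge vectors: A→B = (-91, 35, 38.6), A→C = (279, 454, -133.2).
Normal n = (A→B) × (A→C) = (-22186.4, -1351.8, -51079).
So ∂z/∂x = −n_x/n_z = −0.43435 and ∂z/∂y = −n_y/n_z = −0.02646.
Gradient magnitude |∇z| = √(a² + b²) = √(0.18866 + 0.00070) = 0.43516.
True dip = arctan(0.43516) = 23.5°, dipping toward E (azimuth ≈ 087°).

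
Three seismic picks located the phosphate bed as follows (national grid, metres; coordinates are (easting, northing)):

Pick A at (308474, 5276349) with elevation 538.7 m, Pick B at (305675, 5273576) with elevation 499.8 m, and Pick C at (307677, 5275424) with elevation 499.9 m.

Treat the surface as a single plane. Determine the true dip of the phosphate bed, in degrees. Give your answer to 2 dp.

15.57°

Let the plane be z = a·E + b·N + c.
Pick B−Pick A: −2799a − 2773b = −38.9;  Pick C−Pick A: −797a − 925b = −38.8.
Solving gives a = −0.18895, b = 0.20475.
Gradient magnitude |∇z| = √(a² + b²) = √(0.03570 + 0.04192) = 0.27861.
True dip = arctan(0.27861) = 15.57°, dipping toward SE (azimuth ≈ 137°).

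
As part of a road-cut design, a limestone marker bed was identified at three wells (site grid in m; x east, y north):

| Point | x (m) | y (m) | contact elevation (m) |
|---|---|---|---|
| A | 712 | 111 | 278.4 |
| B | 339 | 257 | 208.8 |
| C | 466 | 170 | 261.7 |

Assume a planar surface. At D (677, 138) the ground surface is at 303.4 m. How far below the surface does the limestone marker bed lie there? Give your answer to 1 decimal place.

41.9 m

Two edge vectors: A→B = (-373, 146, -69.6), A→C = (-246, 59, -16.7).
Normal n = (A→B) × (A→C) = (1668.2, 10892.5, 13909).
So ∂z/∂x = −n_x/n_z = −0.11994 and ∂z/∂y = −n_y/n_z = −0.78313.
Intercept c from A: 278.4 + 85.39 + 86.93 = 450.72.
At (677, 138): z_contact = −81.20 − 108.07 + 450.72 = 261.45 m.
Depth below ground = 303.4 − 261.45 = 41.9 m.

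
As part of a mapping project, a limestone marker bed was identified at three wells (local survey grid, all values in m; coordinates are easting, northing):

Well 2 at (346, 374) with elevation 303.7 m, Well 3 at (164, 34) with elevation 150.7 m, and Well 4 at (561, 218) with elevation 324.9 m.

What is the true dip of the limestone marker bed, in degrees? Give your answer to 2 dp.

Let the plane be z = a·easting + b·northing + c.
Well 3−Well 2: −182a − 340b = −153;  Well 4−Well 2: 215a − 156b = 21.2.
Solving gives a = 0.30619, b = 0.28610.
Gradient magnitude |∇z| = √(a² + b²) = √(0.09375 + 0.08185) = 0.41905.
True dip = arctan(0.41905) = 22.74°, dipping toward SW (azimuth ≈ 227°).

22.74°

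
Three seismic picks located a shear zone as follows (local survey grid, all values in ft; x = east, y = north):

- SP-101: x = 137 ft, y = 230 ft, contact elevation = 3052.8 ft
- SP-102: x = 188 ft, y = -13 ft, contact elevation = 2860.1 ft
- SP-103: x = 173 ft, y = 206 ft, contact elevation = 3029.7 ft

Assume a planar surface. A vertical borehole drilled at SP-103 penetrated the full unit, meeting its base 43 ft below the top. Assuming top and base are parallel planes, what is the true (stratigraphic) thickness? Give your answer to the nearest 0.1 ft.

Two edge vectors: SP-101→SP-102 = (51, -243, -192.7), SP-101→SP-103 = (36, -24, -23.1).
Normal n = (SP-101→SP-102) × (SP-101→SP-103) = (988.5, -5759.1, 7524).
So ∂z/∂x = −n_x/n_z = −0.13138 and ∂z/∂y = −n_y/n_z = 0.76543.
|∇z| = √(a²+b²) = 0.77662, so dip δ = arctan(0.77662) = 37.83°.
True thickness = vertical thickness × cos δ = 43 × cos 37.83° = 34.0 ft.

34.0 ft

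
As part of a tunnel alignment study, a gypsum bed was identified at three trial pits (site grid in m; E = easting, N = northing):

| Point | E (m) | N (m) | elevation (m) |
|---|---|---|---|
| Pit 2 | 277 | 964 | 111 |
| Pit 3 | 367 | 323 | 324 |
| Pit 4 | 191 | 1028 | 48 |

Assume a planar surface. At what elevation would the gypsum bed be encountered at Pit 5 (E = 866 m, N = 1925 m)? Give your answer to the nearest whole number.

184 m

Let the plane be z = a·E + b·N + c.
Pit 3−Pit 2: 90a − 641b = 213;  Pit 4−Pit 2: −86a + 64b = −63.
Solving gives a = 0.54189, b = −0.25621.
Then c = 111 − a·277 − b·964 = 207.88.
At (866, 1925): z = 469.3 − 493.2 + 207.88 = 184.0 m.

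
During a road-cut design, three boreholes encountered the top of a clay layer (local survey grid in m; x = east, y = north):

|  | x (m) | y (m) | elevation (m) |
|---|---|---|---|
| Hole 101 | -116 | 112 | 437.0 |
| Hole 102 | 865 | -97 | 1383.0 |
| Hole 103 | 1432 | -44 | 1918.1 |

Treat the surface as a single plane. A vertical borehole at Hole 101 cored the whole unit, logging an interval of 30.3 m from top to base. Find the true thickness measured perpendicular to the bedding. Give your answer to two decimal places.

Two edge vectors: Hole 101→Hole 102 = (981, -209, 946), Hole 101→Hole 103 = (1548, -156, 1481.1).
Normal n = (Hole 101→Hole 102) × (Hole 101→Hole 103) = (-161973.9, 11448.9, 170496).
So ∂z/∂x = −n_x/n_z = 0.95002 and ∂z/∂y = −n_y/n_z = −0.06715.
|∇z| = √(a²+b²) = 0.95239, so dip δ = arctan(0.95239) = 43.60°.
True thickness = vertical thickness × cos δ = 30.3 × cos 43.60° = 21.94 m.

21.94 m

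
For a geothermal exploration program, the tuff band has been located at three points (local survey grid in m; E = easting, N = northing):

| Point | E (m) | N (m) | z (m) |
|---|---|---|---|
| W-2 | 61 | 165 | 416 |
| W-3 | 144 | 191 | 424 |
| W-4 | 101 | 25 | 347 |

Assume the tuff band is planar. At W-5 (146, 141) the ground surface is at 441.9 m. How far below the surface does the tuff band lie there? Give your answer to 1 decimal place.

Two edge vectors: W-2→W-3 = (83, 26, 8), W-2→W-4 = (40, -140, -69).
Normal n = (W-2→W-3) × (W-2→W-4) = (-674, 6047, -12660).
So ∂z/∂E = −n_x/n_z = −0.05324 and ∂z/∂N = −n_y/n_z = 0.47765.
Intercept c from W-2: 416 + 3.25 − 78.81 = 340.44.
At (146, 141): z_contact = −7.77 + 67.35 + 340.44 = 400.01 m.
Depth below ground = 441.9 − 400.01 = 41.9 m.

41.9 m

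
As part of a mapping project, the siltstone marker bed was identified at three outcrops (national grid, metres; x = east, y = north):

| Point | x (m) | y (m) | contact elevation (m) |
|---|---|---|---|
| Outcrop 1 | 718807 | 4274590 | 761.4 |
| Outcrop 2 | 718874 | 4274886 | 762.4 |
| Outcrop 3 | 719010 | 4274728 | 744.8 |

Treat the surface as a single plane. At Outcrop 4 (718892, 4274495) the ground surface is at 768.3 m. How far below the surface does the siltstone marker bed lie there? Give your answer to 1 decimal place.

Two edge vectors: Outcrop 1→Outcrop 2 = (67, 296, 1), Outcrop 1→Outcrop 3 = (203, 138, -16.6).
Normal n = (Outcrop 1→Outcrop 2) × (Outcrop 1→Outcrop 3) = (-5051.6, 1315.2, -50842).
So ∂z/∂x = −n_x/n_z = −0.099358798 and ∂z/∂y = −n_y/n_z = 0.025868377.
Intercept c from Outcrop 1: 761.4 + 71419.80 − 110576.70 = −38395.50.
At (718892, 4274495): z_contact = −71428.24 + 110574.25 − 38395.50 = 750.50 m.
Depth below ground = 768.3 − 750.50 = 17.8 m.

17.8 m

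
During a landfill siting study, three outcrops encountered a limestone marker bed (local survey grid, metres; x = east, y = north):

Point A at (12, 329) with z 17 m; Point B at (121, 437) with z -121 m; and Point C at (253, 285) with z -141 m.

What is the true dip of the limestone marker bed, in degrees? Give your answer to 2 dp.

42.40°

Let the plane be z = a·x + b·y + c.
Point B−Point A: 109a + 108b = −138;  Point C−Point A: 241a − 44b = −158.
Solving gives a = −0.75058, b = −0.52024.
Gradient magnitude |∇z| = √(a² + b²) = √(0.56338 + 0.27065) = 0.91325.
True dip = arctan(0.91325) = 42.40°, dipping toward NE (azimuth ≈ 055°).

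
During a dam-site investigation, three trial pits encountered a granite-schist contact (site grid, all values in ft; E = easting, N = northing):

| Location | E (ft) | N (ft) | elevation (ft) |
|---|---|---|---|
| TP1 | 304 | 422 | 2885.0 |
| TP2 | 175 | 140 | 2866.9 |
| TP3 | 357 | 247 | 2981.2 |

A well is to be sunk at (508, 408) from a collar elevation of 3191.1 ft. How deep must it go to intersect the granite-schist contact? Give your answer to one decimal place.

Let the plane be z = a·E + b·N + c.
TP2−TP1: −129a − 282b = −18.1;  TP3−TP1: 53a − 175b = 96.2.
Solving gives a = 0.80744, b = −0.30518.
Then c = 2885 − a·304 − b·422 = 2768.32.
At (508, 408): z_contact = 410.18 − 124.51 + 2768.32 = 3053.99 ft.
Depth below ground = 3191.1 − 3053.99 = 137.1 ft.

137.1 ft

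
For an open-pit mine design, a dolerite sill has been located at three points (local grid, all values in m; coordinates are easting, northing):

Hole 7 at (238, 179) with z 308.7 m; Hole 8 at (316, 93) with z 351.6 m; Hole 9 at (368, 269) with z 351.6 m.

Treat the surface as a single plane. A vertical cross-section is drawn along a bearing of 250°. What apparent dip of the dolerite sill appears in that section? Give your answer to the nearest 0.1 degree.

19.2°

Let the plane be z = a·easting + b·northing + c.
Hole 8−Hole 7: 78a − 86b = 42.9;  Hole 9−Hole 7: 130a + 90b = 42.9.
Solving gives a = 0.41486, b = −0.12257.
Unit vector along 250° is (sin 250°, cos 250°) = (-0.9397, -0.3420).
Slope in that direction = a·(-0.9397) + b·(-0.3420) = −0.34792.
Apparent dip = arctan|0.34792| = 19.2° (true dip is 23.4°, so apparent ≤ true as expected).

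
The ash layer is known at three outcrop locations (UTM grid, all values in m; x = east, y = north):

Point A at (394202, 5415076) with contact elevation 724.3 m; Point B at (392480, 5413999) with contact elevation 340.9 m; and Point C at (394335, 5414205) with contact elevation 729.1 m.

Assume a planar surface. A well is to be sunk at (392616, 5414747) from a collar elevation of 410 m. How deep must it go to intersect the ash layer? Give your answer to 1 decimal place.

Let the plane be z = a·x + b·y + c.
Point B−Point A: −1722a − 1077b = −383.4;  Point C−Point A: 133a − 871b = 4.8.
Solving gives a = 0.206384505, b = 0.026003604.
Then c = 724.3 − a·394202 − b·5415076 = −221444.38.
At (392616, 5414747): z_contact = 81029.86 + 140802.94 − 221444.38 = 388.42 m.
Depth below ground = 410 − 388.42 = 21.6 m.

21.6 m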